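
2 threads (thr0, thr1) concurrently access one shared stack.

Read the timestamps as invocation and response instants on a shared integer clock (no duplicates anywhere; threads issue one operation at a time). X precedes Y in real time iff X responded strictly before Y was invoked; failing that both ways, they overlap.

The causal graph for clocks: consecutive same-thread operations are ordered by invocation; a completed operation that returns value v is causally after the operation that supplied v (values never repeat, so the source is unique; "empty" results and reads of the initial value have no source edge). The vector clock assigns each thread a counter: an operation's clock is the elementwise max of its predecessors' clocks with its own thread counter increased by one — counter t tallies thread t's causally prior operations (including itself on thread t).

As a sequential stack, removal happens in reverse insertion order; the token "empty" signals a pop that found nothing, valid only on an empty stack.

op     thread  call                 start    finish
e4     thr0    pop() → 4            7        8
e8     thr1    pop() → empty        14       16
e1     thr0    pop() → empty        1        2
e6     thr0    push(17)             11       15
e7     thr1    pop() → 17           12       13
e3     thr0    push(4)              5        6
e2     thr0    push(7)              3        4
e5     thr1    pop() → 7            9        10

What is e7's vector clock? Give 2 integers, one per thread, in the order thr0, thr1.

(5, 2)

no predecessors for e1 (invoked 1): thr0 increments from zero → (1, 0)
invoked at 3, e2 merges VC(e1)=(1, 0) and bumps thr0's slot → (2, 0)
invoked at 9, e5 merges VC(e2)=(2, 0) and bumps thr1's slot → (2, 1)
invoked at 5, e3 merges VC(e2)=(2, 0) and bumps thr0's slot → (3, 0)
invoked at 7, e4 merges VC(e3)=(3, 0) and bumps thr0's slot → (4, 0)
invoked at 11, e6 merges VC(e4)=(4, 0) and bumps thr0's slot → (5, 0)
invoked at 12, e7 merges VC(e5)=(2, 1), VC(e6)=(5, 0) and bumps thr1's slot → (5, 2)
invoked at 14, e8 merges VC(e7)=(5, 2) and bumps thr1's slot → (5, 3)
target: VC(e7) = (5, 2)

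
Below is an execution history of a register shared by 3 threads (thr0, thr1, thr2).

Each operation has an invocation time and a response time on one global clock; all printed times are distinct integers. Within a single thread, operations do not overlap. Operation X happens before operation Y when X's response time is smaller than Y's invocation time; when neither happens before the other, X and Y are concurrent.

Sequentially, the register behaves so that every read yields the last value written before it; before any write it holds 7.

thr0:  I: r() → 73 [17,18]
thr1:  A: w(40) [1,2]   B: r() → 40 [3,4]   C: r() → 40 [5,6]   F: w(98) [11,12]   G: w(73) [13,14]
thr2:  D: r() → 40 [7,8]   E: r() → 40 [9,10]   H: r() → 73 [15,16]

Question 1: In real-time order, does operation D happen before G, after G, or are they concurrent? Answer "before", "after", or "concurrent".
Answer: before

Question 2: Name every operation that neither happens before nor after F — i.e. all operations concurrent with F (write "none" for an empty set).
Answer: none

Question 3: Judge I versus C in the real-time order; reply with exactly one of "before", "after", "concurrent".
Answer: after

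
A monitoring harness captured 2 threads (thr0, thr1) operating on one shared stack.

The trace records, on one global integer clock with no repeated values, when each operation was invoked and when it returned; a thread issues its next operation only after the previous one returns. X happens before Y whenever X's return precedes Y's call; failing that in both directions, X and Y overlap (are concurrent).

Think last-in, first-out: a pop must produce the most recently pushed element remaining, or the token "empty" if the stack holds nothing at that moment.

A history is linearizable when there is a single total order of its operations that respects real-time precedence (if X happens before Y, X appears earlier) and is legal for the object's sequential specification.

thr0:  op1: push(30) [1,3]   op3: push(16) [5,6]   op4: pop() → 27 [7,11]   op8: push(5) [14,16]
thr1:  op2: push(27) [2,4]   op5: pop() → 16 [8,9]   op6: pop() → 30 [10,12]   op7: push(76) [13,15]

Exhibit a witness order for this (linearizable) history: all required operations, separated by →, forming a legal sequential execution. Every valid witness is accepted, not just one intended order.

op1 → op2 → op3 → op5 → op4 → op6 → op7 → op8

after step 1 (op1 push(30)): stack <30>
after step 2 (op2 push(27)): stack <30,27>
after step 3 (op3 push(16)): stack <30,27,16>
after step 4 (op5 pop() → 16): stack <30,27>
after step 5 (op4 pop() → 27): stack <30>
after step 6 (op6 pop() → 30): stack <>
after step 7 (op7 push(76)): stack <76>
after step 8 (op8 push(5)): stack <76,5>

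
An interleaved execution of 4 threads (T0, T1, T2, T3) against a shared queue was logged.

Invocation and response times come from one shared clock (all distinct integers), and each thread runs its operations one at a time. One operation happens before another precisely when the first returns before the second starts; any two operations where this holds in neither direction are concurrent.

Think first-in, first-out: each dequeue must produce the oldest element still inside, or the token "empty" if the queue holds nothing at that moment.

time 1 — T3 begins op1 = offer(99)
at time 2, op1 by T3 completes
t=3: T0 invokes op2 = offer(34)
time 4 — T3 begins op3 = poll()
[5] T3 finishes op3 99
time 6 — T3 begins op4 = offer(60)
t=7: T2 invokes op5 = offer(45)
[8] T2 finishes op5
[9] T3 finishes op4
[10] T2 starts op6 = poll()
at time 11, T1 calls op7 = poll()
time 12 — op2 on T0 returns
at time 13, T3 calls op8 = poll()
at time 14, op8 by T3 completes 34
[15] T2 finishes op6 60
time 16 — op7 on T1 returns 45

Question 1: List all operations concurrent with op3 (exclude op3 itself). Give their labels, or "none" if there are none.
op2

op3 spans [4,5]; an op avoiding the whole window 4..5 is ordered, any other is concurrent
op1 [1,2]: before
op2 [3,12]: concurrent
op4 [6,9]: after
op5 [7,8]: after
op6 [10,15]: after
op7 [11,16]: after
op8 [13,14]: after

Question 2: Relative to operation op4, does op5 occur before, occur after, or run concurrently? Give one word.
concurrent

op5 spans [7,8], op4 spans [6,9]
the intervals overlap in both directions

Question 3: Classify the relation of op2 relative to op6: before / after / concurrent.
concurrent

op2 spans [3,12], op6 spans [10,15]
the intervals overlap in both directions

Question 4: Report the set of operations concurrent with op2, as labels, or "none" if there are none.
op3, op4, op5, op6, op7

concurrent with op2 ([3,12]): every op whose interval crosses 3..12
op1 [1,2]: before
op3 [4,5]: concurrent
op4 [6,9]: concurrent
op5 [7,8]: concurrent
op6 [10,15]: concurrent
op7 [11,16]: concurrent
op8 [13,14]: after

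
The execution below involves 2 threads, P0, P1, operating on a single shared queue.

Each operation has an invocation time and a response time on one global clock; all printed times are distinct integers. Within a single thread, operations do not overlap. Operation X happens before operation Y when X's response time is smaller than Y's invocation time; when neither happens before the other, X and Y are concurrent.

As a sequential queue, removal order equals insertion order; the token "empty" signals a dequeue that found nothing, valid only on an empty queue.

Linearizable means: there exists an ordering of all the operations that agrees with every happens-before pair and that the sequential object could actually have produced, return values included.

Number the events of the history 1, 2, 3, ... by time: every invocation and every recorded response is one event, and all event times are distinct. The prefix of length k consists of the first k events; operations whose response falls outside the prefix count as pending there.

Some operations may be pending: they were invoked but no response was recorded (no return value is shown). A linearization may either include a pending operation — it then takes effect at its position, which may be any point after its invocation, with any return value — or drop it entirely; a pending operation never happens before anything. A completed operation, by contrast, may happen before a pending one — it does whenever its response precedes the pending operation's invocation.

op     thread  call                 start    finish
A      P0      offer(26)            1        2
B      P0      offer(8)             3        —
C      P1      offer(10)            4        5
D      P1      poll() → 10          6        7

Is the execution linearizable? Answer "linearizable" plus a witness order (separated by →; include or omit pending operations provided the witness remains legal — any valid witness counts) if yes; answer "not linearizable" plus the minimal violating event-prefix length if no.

prefix check: 1..6 passes, 1..7 fails once D's time-7 response joins
exhaustive check: the 3 completed queue ops admit one real-time order; illegal
including or dropping the 1 pending operation (B) in any combination fails
e.g. A, C, D (pending dropped): illegal at step 3, since D poll() → 10 cannot apply there

not linearizable — minimal violating prefix: 7 events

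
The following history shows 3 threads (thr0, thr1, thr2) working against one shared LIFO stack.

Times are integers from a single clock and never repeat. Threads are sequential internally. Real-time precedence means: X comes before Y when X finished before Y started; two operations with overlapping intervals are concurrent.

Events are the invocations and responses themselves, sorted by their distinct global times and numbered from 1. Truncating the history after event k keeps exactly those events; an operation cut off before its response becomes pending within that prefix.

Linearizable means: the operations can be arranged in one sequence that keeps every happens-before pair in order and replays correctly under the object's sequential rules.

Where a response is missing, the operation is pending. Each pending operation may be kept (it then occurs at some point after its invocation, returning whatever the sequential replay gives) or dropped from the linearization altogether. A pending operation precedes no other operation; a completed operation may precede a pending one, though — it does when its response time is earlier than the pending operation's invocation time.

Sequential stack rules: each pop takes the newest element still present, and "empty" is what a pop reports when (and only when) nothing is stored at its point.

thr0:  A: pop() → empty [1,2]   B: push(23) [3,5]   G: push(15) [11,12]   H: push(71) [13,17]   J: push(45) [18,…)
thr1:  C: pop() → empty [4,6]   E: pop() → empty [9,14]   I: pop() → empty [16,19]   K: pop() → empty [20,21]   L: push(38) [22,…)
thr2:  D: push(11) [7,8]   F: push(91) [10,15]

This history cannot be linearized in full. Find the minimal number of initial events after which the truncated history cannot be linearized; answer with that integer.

events 1..13 are still linearizable — one witness is A, C, B, D, E, F, G:
after step 1 (A pop() → empty): stack <>
after step 2 (C pop() → empty): stack <>
after step 3 (B push(23)): stack <23>
after step 4 (D push(11)): stack <23,11>
after step 5 (E pop() (pending, included)): stack <23>
after step 6 (F push(91) (pending, included)): stack <23,91>
after step 7 (G push(15)): stack <23,91,15>
at event 14 (E's time-14 response) nothing linearizes any more
include/drop combinations of the 2 pending operations (F, H) were all tried; none helps
for example A, B, C, D, E, G (pending dropped) fails at step 3: C pop() → empty is not legal there
for example A, B, C, D, G, E (pending dropped) fails at step 3: C pop() → empty is not legal there

14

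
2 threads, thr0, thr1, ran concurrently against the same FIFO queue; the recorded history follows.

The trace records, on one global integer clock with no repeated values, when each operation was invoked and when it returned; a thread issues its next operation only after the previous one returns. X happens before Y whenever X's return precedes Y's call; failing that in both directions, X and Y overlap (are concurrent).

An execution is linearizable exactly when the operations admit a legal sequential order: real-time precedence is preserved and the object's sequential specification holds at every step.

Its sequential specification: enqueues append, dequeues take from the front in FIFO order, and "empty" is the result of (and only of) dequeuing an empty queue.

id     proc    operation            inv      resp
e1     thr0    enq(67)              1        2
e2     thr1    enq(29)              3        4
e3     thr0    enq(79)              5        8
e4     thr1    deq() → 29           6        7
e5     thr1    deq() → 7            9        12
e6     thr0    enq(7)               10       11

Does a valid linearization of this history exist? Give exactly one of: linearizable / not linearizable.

not linearizable

prefix check: 1..6 passes, 1..7 fails once e4's time-7 response joins
a single order respects real time; the 3 completed FIFO queue operations fail replay along it
including or dropping the 1 pending operation (e3) in any combination fails
for example e1, e2, e4 (pending dropped) fails at step 3: e4 deq() → 29 is not legal there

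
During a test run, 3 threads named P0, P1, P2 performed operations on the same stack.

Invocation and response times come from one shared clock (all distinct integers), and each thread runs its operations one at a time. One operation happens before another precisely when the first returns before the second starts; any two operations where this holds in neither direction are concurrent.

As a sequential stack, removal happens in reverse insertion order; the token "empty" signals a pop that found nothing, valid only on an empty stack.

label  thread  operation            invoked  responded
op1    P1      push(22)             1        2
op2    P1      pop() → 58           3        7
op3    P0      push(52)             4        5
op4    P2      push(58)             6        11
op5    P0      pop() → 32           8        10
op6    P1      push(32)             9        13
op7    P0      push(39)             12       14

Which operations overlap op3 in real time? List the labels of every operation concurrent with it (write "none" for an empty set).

overlap test against op3 [4,5]: concurrent iff the interval meets 4..5
op1 [1,2]: before
op2 [3,7]: concurrent
op4 [6,11]: after
op5 [8,10]: after
op6 [9,13]: after
op7 [12,14]: after

op2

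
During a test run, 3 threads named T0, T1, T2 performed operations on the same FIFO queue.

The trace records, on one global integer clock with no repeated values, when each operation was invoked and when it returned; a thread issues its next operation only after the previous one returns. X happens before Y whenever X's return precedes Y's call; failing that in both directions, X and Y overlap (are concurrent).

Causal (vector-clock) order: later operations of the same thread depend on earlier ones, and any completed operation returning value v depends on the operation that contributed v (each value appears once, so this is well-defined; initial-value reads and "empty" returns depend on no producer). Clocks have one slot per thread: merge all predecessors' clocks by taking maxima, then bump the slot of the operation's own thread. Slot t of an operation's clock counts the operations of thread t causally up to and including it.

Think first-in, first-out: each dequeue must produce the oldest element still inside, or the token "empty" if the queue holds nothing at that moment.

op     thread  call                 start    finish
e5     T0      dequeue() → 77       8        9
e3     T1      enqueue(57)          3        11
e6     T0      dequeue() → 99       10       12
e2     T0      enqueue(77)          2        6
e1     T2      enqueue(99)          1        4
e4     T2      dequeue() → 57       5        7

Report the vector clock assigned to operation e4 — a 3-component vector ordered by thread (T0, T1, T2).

(0, 1, 2)

invoked at 1, e1 has no predecessors; its own T2 bump gives (0, 0, 1)
invoked at 3, e3 has no predecessors; its own T1 bump gives (0, 1, 0)
invoked at 2, e2 has no predecessors; its own T0 bump gives (1, 0, 0)
merge at e5 (invoked 8): VC(e2)=(1, 0, 0), own-thread bump on T0 → (2, 0, 0)
merge at e4 (invoked 5): VC(e1)=(0, 0, 1), VC(e3)=(0, 1, 0), own-thread bump on T2 → (0, 1, 2)
merge at e6 (invoked 10): VC(e1)=(0, 0, 1), VC(e5)=(2, 0, 0), own-thread bump on T0 → (3, 0, 1)
target: VC(e4) = (0, 1, 2)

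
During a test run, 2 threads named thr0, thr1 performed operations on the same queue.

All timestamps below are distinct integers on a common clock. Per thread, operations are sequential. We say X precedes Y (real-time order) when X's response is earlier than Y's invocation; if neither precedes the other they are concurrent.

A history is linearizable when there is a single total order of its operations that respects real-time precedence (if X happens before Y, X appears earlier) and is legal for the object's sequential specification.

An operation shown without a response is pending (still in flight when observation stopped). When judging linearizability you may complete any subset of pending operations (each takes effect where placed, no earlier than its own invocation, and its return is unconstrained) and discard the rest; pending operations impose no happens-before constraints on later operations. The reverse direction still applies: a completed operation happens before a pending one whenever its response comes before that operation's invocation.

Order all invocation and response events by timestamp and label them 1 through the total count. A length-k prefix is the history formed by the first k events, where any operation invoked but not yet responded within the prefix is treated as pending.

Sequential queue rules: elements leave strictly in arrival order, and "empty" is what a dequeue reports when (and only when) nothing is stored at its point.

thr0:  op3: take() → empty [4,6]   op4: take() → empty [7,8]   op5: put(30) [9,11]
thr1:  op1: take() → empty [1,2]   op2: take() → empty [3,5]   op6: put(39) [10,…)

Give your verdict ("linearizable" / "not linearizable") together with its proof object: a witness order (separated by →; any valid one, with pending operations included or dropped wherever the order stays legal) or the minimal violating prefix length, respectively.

linearizable — witness: op1 → op2 → op3 → op4 → op5

step 1: op1 take() → empty — queue <>
step 2: op2 take() → empty — queue <>
step 3: op3 take() → empty — queue <>
step 4: op4 take() → empty — queue <>
step 5: op5 put(30) — queue <30>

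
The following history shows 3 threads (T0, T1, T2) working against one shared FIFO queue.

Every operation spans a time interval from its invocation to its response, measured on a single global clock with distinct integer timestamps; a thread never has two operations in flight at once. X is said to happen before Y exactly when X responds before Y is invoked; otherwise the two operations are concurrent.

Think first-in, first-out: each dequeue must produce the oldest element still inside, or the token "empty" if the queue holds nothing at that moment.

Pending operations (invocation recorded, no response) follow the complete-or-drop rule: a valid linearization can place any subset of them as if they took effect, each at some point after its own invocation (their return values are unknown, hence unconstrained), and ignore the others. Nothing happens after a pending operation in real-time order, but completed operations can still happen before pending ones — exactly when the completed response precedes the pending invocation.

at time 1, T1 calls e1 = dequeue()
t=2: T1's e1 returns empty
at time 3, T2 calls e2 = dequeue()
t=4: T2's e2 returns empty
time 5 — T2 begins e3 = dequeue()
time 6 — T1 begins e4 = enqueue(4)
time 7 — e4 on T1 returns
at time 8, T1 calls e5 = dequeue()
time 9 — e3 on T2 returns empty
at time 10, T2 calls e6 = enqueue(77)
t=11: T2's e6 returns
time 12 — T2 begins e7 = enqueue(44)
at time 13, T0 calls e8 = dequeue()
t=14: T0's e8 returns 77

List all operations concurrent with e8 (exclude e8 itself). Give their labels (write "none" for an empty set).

e5, e7

concurrent with e8 ([13,14]): every op whose interval crosses 13..14
e1 [1,2]: before
e2 [3,4]: before
e3 [5,9]: before
e4 [6,7]: before
e5 [8,…): concurrent
e6 [10,11]: before
e7 [12,…): concurrent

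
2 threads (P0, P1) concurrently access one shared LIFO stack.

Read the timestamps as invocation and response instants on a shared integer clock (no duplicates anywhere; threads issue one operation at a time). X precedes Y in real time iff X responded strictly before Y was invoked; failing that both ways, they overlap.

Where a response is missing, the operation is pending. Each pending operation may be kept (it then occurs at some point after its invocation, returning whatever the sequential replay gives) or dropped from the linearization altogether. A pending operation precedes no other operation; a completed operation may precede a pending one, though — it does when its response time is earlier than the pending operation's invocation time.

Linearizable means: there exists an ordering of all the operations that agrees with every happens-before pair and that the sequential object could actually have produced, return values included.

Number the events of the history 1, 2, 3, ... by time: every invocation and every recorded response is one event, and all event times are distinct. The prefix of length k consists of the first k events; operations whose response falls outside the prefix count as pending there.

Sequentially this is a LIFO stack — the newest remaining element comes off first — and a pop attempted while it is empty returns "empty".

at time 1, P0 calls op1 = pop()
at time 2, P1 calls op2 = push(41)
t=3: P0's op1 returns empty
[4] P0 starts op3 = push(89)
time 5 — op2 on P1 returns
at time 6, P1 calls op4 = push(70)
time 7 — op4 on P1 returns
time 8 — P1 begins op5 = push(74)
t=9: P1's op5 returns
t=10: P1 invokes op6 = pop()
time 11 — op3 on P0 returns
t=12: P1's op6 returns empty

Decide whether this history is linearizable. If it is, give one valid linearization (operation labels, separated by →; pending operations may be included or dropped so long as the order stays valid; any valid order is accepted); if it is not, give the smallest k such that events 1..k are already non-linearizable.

not linearizable — minimal violating prefix: 12 events

prefix check: 1..11 passes, 1..12 fails once op6's time-12 response joins
all 9 real-time-respecting orders fail — 6 completed LIFO stack operations, no legal replay
take op1, op2, op3, op4, op5, op6: step 6 already fails, because op6 pop() → empty cannot occur there
take op1, op2, op4, op3, op5, op6: step 6 already fails, because op6 pop() → empty cannot occur there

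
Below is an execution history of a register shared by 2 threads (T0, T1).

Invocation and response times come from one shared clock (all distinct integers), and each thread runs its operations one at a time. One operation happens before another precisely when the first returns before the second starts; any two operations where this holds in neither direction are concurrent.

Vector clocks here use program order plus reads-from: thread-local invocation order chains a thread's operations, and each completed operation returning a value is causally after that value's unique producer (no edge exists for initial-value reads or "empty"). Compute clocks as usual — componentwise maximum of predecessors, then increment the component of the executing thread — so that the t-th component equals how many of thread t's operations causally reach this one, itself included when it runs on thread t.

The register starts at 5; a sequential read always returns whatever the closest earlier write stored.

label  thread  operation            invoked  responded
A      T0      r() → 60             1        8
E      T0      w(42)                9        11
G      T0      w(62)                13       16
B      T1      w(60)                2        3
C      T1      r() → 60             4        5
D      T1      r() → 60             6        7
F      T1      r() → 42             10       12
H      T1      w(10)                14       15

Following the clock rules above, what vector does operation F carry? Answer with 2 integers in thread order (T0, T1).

no predecessors for B (invoked 2): T1 increments from zero → (0, 1)
invoked at 4, C merges VC(B)=(0, 1) and bumps T1's slot → (0, 2)
invoked at 1, A merges VC(B)=(0, 1) and bumps T0's slot → (1, 1)
invoked at 6, D merges VC(B)=(0, 1), VC(C)=(0, 2) and bumps T1's slot → (0, 3)
invoked at 9, E merges VC(A)=(1, 1) and bumps T0's slot → (2, 1)
invoked at 13, G merges VC(E)=(2, 1) and bumps T0's slot → (3, 1)
invoked at 10, F merges VC(D)=(0, 3), VC(E)=(2, 1) and bumps T1's slot → (2, 4)
invoked at 14, H merges VC(F)=(2, 4) and bumps T1's slot → (2, 5)
target: VC(F) = (2, 4)

(2, 4)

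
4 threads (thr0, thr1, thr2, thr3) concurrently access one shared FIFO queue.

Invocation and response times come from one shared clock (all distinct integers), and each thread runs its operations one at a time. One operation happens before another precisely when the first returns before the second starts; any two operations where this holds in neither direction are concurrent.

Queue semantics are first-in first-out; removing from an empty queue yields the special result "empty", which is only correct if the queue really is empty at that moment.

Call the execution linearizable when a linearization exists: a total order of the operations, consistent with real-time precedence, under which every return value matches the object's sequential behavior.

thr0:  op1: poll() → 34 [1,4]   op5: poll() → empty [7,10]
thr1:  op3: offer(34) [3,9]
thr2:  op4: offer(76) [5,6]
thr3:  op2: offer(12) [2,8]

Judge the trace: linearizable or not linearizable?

events 1..9 are fine; event 10 — the response of op5 at time 10 — makes the prefix non-linearizable
checked exhaustively: 20 real-time-consistent orders of 5 completed operations, zero legal FIFO queue replays
take op1, op2, op3, op4, op5: step 1 already fails, because op1 poll() → 34 cannot occur there
take op1, op2, op4, op3, op5: step 1 already fails, because op1 poll() → 34 cannot occur there

not linearizable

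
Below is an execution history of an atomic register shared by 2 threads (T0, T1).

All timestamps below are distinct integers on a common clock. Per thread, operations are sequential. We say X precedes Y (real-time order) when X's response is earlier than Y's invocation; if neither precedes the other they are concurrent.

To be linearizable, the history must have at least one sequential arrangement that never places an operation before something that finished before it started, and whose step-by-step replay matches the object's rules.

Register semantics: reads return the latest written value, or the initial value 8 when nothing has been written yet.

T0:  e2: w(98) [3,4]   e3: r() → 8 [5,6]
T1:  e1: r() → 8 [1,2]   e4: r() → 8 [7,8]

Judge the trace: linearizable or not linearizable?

already the first 6 events (up to e3's response at time 6) admit no linearization; the first 5 still do
exhaustive check: the 3 completed atomic register ops admit one real-time order; illegal
e.g. e1, e2, e3: illegal at step 3, since e3 r() → 8 cannot apply there

not linearizable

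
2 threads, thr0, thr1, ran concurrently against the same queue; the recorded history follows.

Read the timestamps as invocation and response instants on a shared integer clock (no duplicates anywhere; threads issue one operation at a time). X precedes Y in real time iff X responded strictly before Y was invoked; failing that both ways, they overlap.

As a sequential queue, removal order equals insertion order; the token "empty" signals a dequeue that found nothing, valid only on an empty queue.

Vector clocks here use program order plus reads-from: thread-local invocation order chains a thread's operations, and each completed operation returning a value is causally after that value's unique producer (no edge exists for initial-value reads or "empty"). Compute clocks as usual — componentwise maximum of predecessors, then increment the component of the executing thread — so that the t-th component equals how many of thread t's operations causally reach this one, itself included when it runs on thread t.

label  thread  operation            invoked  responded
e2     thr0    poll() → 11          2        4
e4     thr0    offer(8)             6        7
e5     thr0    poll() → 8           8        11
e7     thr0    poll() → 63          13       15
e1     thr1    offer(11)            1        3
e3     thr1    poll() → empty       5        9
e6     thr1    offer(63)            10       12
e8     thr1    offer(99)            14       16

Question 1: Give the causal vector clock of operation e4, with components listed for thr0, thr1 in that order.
no predecessors for e1 (invoked 1): thr1 increments from zero → (0, 1)
e3 (invocation 5): componentwise max over VC(e1)=(0, 1), +1 at thr1, giving (0, 2)
e2 (invocation 2): componentwise max over VC(e1)=(0, 1), +1 at thr0, giving (1, 1)
e6 (invocation 10): componentwise max over VC(e3)=(0, 2), +1 at thr1, giving (0, 3)
e4 (invocation 6): componentwise max over VC(e2)=(1, 1), +1 at thr0, giving (2, 1)
e8 (invocation 14): componentwise max over VC(e6)=(0, 3), +1 at thr1, giving (0, 4)
e5 (invocation 8): componentwise max over VC(e4)=(2, 1), +1 at thr0, giving (3, 1)
e7 (invocation 13): componentwise max over VC(e5)=(3, 1), VC(e6)=(0, 3), +1 at thr0, giving (4, 3)
target: VC(e4) = (2, 1)

(2, 1)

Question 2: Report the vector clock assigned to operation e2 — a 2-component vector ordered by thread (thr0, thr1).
root op e1, invoked 1: fresh clock plus thr1's own tick → (0, 1)
merge at e3 (invoked 5): VC(e1)=(0, 1), own-thread bump on thr1 → (0, 2)
merge at e2 (invoked 2): VC(e1)=(0, 1), own-thread bump on thr0 → (1, 1)
merge at e6 (invoked 10): VC(e3)=(0, 2), own-thread bump on thr1 → (0, 3)
merge at e4 (invoked 6): VC(e2)=(1, 1), own-thread bump on thr0 → (2, 1)
merge at e8 (invoked 14): VC(e6)=(0, 3), own-thread bump on thr1 → (0, 4)
merge at e5 (invoked 8): VC(e4)=(2, 1), own-thread bump on thr0 → (3, 1)
merge at e7 (invoked 13): VC(e5)=(3, 1), VC(e6)=(0, 3), own-thread bump on thr0 → (4, 3)
target: VC(e2) = (1, 1)

(1, 1)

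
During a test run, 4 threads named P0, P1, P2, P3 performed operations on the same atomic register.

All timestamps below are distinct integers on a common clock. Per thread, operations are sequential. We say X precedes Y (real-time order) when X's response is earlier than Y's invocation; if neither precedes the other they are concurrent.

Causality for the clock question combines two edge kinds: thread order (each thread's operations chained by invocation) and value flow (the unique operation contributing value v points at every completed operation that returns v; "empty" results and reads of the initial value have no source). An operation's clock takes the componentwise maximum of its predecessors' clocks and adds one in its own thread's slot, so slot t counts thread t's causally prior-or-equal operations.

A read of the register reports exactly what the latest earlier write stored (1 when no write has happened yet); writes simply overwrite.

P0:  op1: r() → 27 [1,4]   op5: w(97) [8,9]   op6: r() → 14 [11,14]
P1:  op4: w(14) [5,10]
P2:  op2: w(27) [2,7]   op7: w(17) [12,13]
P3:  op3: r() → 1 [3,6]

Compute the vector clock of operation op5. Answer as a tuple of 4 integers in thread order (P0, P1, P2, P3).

(2, 0, 1, 0)

op3 (invocation 3): nothing precedes it; P3's component alone gives (0, 0, 0, 1)
op2 (invocation 2): nothing precedes it; P2's component alone gives (0, 0, 1, 0)
op4 (invocation 5): nothing precedes it; P1's component alone gives (0, 1, 0, 0)
op7 (invocation 12): componentwise max over VC(op2)=(0, 0, 1, 0), +1 at P2, giving (0, 0, 2, 0)
op1 (invocation 1): componentwise max over VC(op2)=(0, 0, 1, 0), +1 at P0, giving (1, 0, 1, 0)
op5 (invocation 8): componentwise max over VC(op1)=(1, 0, 1, 0), +1 at P0, giving (2, 0, 1, 0)
op6 (invocation 11): componentwise max over VC(op4)=(0, 1, 0, 0), VC(op5)=(2, 0, 1, 0), +1 at P0, giving (3, 1, 1, 0)
target: VC(op5) = (2, 0, 1, 0)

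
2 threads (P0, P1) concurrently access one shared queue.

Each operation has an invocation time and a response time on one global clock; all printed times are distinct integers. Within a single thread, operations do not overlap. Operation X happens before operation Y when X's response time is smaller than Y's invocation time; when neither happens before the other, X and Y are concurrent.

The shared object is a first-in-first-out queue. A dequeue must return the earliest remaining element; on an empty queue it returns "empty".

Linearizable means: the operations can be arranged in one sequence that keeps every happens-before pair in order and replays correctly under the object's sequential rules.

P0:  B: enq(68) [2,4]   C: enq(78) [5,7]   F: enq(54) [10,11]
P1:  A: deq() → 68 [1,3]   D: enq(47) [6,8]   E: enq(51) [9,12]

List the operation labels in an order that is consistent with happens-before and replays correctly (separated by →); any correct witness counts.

B → A → C → D → E → F

after step 1 (B enq(68)): queue <68>
after step 2 (A deq() → 68): queue <>
after step 3 (C enq(78)): queue <78>
after step 4 (D enq(47)): queue <78,47>
after step 5 (E enq(51)): queue <78,47,51>
after step 6 (F enq(54)): queue <78,47,51,54>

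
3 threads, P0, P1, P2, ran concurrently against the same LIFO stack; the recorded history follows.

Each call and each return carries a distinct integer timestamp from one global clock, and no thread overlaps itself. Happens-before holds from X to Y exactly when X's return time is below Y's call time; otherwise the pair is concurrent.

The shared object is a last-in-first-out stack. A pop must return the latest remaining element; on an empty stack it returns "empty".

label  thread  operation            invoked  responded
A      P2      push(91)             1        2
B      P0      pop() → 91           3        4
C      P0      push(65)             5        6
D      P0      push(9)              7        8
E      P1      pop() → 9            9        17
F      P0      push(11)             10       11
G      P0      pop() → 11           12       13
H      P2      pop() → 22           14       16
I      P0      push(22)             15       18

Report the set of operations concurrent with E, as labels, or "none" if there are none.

overlap test against E [9,17]: concurrent iff the interval meets 9..17
A [1,2]: before
B [3,4]: before
C [5,6]: before
D [7,8]: before
F [10,11]: concurrent
G [12,13]: concurrent
H [14,16]: concurrent
I [15,18]: concurrent

F, G, H, I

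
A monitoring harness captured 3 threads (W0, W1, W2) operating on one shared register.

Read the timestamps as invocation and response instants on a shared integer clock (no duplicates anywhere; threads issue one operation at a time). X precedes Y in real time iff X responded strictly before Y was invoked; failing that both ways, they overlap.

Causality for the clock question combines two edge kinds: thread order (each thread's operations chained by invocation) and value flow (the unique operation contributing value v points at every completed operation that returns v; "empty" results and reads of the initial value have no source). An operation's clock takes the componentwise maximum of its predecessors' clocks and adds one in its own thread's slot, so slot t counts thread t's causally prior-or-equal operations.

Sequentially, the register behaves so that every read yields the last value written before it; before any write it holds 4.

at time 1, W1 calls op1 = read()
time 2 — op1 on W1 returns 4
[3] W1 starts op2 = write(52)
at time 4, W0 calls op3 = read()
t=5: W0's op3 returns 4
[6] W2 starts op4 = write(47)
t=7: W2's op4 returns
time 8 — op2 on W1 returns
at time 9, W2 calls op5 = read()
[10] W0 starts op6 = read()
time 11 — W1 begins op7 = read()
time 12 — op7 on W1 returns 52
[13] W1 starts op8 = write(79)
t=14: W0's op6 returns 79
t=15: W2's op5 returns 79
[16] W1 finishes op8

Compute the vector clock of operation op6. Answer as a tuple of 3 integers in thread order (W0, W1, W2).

(2, 4, 0)

invoked at 6, op4 has no predecessors; its own W2 bump gives (0, 0, 1)
invoked at 1, op1 has no predecessors; its own W1 bump gives (0, 1, 0)
invoked at 4, op3 has no predecessors; its own W0 bump gives (1, 0, 0)
from VC(op1)=(0, 1, 0), op2 (invoked 3) maxes components and bumps W1 → (0, 2, 0)
from VC(op2)=(0, 2, 0), op7 (invoked 11) maxes components and bumps W1 → (0, 3, 0)
from VC(op7)=(0, 3, 0), op8 (invoked 13) maxes components and bumps W1 → (0, 4, 0)
from VC(op4)=(0, 0, 1), VC(op8)=(0, 4, 0), op5 (invoked 9) maxes components and bumps W2 → (0, 4, 2)
from VC(op3)=(1, 0, 0), VC(op8)=(0, 4, 0), op6 (invoked 10) maxes components and bumps W0 → (2, 4, 0)
target: VC(op6) = (2, 4, 0)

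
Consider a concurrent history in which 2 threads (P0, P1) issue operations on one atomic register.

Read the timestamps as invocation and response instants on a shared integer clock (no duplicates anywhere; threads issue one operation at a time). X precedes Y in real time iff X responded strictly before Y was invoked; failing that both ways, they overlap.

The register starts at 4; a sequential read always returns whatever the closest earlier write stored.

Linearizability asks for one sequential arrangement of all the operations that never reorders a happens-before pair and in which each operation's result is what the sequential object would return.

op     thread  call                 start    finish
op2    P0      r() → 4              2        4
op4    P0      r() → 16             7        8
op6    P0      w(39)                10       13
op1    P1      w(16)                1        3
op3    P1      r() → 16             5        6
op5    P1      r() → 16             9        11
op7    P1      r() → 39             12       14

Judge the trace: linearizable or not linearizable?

a witness: op2, op1, op3, op4, op5, op6, op7
step 1: op2 r() → 4 — value 4
step 2: op1 w(16) — value 16
step 3: op3 r() → 16 — value 16
step 4: op4 r() → 16 — value 16
step 5: op5 r() → 16 — value 16
step 6: op6 w(39) — value 39
step 7: op7 r() → 39 — value 39

linearizable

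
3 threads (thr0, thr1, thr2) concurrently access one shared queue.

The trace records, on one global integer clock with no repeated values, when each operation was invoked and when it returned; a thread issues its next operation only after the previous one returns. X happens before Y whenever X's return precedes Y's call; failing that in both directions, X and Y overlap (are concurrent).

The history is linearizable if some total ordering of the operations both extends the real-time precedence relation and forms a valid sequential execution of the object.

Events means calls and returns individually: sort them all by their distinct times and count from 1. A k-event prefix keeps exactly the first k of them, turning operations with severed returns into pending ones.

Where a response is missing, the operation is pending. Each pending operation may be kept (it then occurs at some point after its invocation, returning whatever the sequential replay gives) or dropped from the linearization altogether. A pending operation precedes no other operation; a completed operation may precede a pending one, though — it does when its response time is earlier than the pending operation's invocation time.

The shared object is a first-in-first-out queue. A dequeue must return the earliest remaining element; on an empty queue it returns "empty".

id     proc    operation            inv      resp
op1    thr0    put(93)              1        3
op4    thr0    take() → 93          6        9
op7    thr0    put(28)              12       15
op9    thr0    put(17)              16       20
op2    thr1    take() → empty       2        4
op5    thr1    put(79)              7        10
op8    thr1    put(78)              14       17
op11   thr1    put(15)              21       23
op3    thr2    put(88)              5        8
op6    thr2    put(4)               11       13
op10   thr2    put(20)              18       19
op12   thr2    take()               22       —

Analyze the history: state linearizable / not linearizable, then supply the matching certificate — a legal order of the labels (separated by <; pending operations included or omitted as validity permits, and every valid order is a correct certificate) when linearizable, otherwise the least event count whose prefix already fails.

1. op2 take() → empty, leaving queue <>
2. op1 put(93), leaving queue <93>
3. op3 put(88), leaving queue <93,88>
4. op4 take() → 93, leaving queue <88>
5. op5 put(79), leaving queue <88,79>
6. op6 put(4), leaving queue <88,79,4>
7. op7 put(28), leaving queue <88,79,4,28>
8. op8 put(78), leaving queue <88,79,4,28,78>
9. op9 put(17), leaving queue <88,79,4,28,78,17>
10. op10 put(20), leaving queue <88,79,4,28,78,17,20>
11. op11 put(15), leaving queue <88,79,4,28,78,17,20,15>

linearizable — witness: op2 < op1 < op3 < op4 < op5 < op6 < op7 < op8 < op9 < op10 < op11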